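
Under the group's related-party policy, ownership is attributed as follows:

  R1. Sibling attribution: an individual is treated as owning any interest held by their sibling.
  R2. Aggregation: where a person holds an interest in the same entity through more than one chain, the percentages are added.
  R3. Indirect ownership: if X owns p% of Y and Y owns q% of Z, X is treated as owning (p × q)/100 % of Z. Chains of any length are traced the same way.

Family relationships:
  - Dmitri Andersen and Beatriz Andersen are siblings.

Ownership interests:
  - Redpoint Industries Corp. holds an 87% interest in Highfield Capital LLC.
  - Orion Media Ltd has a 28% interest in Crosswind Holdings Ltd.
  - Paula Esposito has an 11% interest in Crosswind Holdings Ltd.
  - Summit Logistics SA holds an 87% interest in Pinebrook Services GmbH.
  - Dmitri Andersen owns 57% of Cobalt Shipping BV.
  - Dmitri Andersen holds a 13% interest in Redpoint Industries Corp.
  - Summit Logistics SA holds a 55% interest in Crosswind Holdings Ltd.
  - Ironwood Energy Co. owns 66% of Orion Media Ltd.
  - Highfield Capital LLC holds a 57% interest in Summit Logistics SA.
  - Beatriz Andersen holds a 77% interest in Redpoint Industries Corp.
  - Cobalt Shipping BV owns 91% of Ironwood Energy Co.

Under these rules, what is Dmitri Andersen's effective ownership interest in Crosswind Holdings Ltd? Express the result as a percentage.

34.132626%

By sibling attribution (R1), Dmitri Andersen is treated as also owning Beatriz Andersen's interest in Redpoint Industries Corp, giving 13% + 77% = 90%.
Chain via Redpoint Industries Corp. → Highfield Capital LLC → Summit Logistics SA (R3): 90% × 87% × 57% × 55% = 24.54705% of Crosswind Holdings Ltd.
Chain via Cobalt Shipping BV → Ironwood Energy Co. → Orion Media Ltd (R3): 57% × 91% × 66% × 28% = 9.585576% of Crosswind Holdings Ltd.
Aggregating (R2): 24.54705% + 9.585576% = 34.132626%.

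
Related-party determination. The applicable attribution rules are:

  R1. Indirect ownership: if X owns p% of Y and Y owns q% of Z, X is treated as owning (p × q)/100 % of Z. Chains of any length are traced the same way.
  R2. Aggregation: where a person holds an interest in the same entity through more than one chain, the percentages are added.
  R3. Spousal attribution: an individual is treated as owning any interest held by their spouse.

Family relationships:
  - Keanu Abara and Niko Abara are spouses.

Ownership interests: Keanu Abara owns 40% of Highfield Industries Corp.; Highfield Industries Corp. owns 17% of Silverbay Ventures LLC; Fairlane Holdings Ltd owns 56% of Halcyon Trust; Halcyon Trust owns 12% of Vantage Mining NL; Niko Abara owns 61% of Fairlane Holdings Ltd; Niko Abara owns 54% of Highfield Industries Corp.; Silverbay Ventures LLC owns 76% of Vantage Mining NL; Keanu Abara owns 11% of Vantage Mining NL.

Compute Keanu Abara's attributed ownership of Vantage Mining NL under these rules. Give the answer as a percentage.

27.244%

By spousal attribution (R3), Keanu Abara is treated as also owning Niko Abara's interest in Highfield Industries Corp, giving 40% + 54% = 94%.
By spousal attribution (R3), Keanu Abara is treated as owning Niko Abara's 61% interest in Fairlane Holdings Ltd.
Chain via Highfield Industries Corp. → Silverbay Ventures LLC (R1): 94% × 17% × 76% = 12.1448% of Vantage Mining NL.
Direct interest in Vantage Mining NL: 11%.
Chain via Fairlane Holdings Ltd → Halcyon Trust (R1): 61% × 56% × 12% = 4.0992% of Vantage Mining NL.
Aggregating (R2): 12.1448% + 11% + 4.0992% = 27.244%.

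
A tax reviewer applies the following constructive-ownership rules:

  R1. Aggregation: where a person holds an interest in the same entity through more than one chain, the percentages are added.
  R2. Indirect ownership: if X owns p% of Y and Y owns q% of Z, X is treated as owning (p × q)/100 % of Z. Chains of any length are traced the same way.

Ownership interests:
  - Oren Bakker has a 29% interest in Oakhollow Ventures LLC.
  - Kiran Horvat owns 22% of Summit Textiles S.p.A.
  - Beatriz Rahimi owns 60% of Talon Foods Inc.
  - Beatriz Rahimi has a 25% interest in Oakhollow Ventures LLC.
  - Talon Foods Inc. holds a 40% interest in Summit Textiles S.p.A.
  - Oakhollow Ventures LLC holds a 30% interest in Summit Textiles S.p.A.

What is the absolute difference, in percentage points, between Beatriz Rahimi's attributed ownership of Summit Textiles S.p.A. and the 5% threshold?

Chain via Oakhollow Ventures LLC (R2): 25% × 30% = 7.5% of Summit Textiles S.p.A.
Chain via Talon Foods Inc. (R2): 60% × 40% = 24% of Summit Textiles S.p.A.
Aggregating (R1): 7.5% + 24% = 31.5%.
31.5% exceeds the 5% threshold by 26.5 percentage points.

26.5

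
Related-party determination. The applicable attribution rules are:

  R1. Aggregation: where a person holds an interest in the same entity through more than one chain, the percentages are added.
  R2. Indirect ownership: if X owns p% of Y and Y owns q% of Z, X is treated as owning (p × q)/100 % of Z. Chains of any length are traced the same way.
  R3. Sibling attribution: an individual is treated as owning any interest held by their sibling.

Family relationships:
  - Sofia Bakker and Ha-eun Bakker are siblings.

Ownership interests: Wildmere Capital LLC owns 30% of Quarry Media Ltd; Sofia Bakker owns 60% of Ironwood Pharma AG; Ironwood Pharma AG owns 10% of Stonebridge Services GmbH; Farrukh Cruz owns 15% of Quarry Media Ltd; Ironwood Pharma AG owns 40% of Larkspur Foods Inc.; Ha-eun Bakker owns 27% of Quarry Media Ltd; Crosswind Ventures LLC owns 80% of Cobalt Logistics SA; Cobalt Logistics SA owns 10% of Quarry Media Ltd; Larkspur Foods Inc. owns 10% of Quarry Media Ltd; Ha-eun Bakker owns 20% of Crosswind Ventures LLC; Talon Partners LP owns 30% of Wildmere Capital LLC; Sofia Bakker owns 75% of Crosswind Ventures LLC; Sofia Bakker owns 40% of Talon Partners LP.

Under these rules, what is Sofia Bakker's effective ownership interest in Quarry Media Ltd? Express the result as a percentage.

By sibling attribution (R3), Sofia Bakker is treated as also owning Ha-eun Bakker's interest in Crosswind Ventures LLC, giving 75% + 20% = 95%.
By sibling attribution (R3), Sofia Bakker is treated as owning Ha-eun Bakker's 27% interest in Quarry Media Ltd.
Chain via Ironwood Pharma AG → Larkspur Foods Inc. (R2): 60% × 40% × 10% = 2.4% of Quarry Media Ltd.
Chain via Talon Partners LP → Wildmere Capital LLC (R2): 40% × 30% × 30% = 3.6% of Quarry Media Ltd.
Chain via Crosswind Ventures LLC → Cobalt Logistics SA (R2): 95% × 80% × 10% = 7.6% of Quarry Media Ltd.
Direct interest in Quarry Media Ltd: 27%.
Aggregating (R1): 2.4% + 3.6% + 7.6% + 27% = 40.6%.

40.6%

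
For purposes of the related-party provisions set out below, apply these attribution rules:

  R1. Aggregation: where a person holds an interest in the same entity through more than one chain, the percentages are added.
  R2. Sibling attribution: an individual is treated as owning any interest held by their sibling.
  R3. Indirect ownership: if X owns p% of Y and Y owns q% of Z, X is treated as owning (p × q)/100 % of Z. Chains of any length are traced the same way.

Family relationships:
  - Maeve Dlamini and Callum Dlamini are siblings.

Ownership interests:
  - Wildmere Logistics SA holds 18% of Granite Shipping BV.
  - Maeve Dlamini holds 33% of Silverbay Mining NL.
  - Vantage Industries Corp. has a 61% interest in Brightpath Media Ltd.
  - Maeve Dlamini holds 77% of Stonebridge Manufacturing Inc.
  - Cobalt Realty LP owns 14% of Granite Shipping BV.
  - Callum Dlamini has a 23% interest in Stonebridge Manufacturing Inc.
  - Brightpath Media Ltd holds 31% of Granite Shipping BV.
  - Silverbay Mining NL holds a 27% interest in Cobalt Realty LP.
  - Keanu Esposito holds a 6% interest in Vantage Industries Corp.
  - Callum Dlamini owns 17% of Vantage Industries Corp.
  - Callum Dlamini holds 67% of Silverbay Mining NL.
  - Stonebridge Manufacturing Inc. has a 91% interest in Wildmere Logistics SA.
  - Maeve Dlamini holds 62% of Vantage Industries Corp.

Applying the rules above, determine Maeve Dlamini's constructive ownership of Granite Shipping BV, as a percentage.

35.0989%

By sibling attribution (R2), Maeve Dlamini is treated as also owning Callum Dlamini's interest in Stonebridge Manufacturing Inc, giving 77% + 23% = 100%.
By sibling attribution (R2), Maeve Dlamini is treated as also owning Callum Dlamini's interest in Silverbay Mining NL, giving 33% + 67% = 100%.
By sibling attribution (R2), Maeve Dlamini is treated as also owning Callum Dlamini's interest in Vantage Industries Corp, giving 62% + 17% = 79%.
Chain via Stonebridge Manufacturing Inc. → Wildmere Logistics SA (R3): 100% × 91% × 18% = 16.38% of Granite Shipping BV.
Chain via Silverbay Mining NL → Cobalt Realty LP (R3): 100% × 27% × 14% = 3.78% of Granite Shipping BV.
Chain via Vantage Industries Corp. → Brightpath Media Ltd (R3): 79% × 61% × 31% = 14.9389% of Granite Shipping BV.
Aggregating (R1): 16.38% + 3.78% + 14.9389% = 35.0989%.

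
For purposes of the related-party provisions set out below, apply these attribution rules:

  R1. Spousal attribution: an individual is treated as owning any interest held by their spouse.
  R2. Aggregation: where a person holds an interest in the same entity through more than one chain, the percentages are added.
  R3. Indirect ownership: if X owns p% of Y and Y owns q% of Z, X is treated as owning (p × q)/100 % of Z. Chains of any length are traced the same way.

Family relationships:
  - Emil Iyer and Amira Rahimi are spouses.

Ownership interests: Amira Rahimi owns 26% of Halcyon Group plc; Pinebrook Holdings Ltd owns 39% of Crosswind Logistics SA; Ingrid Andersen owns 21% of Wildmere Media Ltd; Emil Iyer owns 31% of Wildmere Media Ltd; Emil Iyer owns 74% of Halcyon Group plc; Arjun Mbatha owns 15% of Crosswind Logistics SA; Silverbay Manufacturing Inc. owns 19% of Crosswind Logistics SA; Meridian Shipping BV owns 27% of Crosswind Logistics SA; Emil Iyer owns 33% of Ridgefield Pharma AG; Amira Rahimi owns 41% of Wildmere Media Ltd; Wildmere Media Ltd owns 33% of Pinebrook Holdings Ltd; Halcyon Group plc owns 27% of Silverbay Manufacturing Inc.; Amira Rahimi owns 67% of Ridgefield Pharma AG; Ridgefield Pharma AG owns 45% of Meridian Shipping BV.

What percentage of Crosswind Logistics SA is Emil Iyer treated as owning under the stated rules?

26.5464%

By spousal attribution (R1), Emil Iyer is treated as also owning Amira Rahimi's interest in Halcyon Group plc, giving 74% + 26% = 100%.
By spousal attribution (R1), Emil Iyer is treated as also owning Amira Rahimi's interest in Wildmere Media Ltd, giving 31% + 41% = 72%.
By spousal attribution (R1), Emil Iyer is treated as also owning Amira Rahimi's interest in Ridgefield Pharma AG, giving 33% + 67% = 100%.
Chain via Halcyon Group plc → Silverbay Manufacturing Inc. (R3): 100% × 27% × 19% = 5.13% of Crosswind Logistics SA.
Chain via Wildmere Media Ltd → Pinebrook Holdings Ltd (R3): 72% × 33% × 39% = 9.2664% of Crosswind Logistics SA.
Chain via Ridgefield Pharma AG → Meridian Shipping BV (R3): 100% × 45% × 27% = 12.15% of Crosswind Logistics SA.
Aggregating (R2): 5.13% + 9.2664% + 12.15% = 26.5464%.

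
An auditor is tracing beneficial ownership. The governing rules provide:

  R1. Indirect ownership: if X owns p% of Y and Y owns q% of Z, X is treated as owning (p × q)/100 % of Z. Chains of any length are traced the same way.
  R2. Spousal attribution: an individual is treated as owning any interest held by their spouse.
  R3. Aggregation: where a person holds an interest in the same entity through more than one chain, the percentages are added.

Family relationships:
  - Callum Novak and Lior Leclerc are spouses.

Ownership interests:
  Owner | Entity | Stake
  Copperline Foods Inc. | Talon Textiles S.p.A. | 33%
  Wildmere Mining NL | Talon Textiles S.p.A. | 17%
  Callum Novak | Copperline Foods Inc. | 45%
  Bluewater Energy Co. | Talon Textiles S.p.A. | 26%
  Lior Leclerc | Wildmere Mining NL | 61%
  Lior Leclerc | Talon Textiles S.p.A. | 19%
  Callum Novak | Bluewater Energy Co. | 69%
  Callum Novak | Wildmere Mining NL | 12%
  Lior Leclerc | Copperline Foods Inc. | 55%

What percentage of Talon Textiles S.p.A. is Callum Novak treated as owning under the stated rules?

82.35%

By spousal attribution (R2), Callum Novak is treated as also owning Lior Leclerc's interest in Copperline Foods Inc, giving 45% + 55% = 100%.
By spousal attribution (R2), Callum Novak is treated as also owning Lior Leclerc's interest in Wildmere Mining NL, giving 12% + 61% = 73%.
By spousal attribution (R2), Callum Novak is treated as owning Lior Leclerc's 19% interest in Talon Textiles S.p.A.
Chain via Copperline Foods Inc. (R1): 100% × 33% = 33% of Talon Textiles S.p.A.
Chain via Wildmere Mining NL (R1): 73% × 17% = 12.41% of Talon Textiles S.p.A.
Chain via Bluewater Energy Co. (R1): 69% × 26% = 17.94% of Talon Textiles S.p.A.
Direct interest in Talon Textiles S.p.A: 19%.
Aggregating (R3): 33% + 12.41% + 17.94% + 19% = 82.35%.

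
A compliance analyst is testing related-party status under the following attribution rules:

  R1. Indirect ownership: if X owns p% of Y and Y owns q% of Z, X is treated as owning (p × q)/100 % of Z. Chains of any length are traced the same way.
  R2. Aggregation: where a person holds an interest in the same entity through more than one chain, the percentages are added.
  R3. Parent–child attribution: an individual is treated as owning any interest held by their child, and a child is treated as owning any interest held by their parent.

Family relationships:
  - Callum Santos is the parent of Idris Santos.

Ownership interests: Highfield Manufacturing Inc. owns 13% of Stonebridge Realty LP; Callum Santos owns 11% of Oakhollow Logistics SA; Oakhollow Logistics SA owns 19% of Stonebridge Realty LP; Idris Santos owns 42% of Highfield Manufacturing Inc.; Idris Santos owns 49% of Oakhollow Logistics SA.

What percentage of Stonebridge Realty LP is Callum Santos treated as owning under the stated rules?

16.86%

By parent–child attribution (R3), Callum Santos is treated as also owning Idris Santos's interest in Oakhollow Logistics SA, giving 11% + 49% = 60%.
By parent–child attribution (R3), Callum Santos is treated as owning Idris Santos's 42% interest in Highfield Manufacturing Inc.
Chain via Oakhollow Logistics SA (R1): 60% × 19% = 11.4% of Stonebridge Realty LP.
Chain via Highfield Manufacturing Inc. (R1): 42% × 13% = 5.46% of Stonebridge Realty LP.
Aggregating (R2): 11.4% + 5.46% = 16.86%.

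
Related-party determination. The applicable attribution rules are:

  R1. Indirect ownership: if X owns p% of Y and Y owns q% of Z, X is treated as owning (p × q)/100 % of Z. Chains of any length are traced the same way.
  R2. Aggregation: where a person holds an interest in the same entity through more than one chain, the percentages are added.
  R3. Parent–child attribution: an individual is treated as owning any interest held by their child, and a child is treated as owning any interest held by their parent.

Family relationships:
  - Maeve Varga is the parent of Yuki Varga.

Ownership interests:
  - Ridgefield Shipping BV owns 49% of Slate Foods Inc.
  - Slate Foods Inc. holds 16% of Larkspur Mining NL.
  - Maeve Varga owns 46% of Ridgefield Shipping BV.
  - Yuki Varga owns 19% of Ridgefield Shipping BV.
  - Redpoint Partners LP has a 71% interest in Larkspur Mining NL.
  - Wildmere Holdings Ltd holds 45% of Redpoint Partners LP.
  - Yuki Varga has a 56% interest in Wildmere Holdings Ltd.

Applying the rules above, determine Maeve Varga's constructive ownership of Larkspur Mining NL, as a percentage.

22.988%

By parent–child attribution (R3), Maeve Varga is treated as also owning Yuki Varga's interest in Ridgefield Shipping BV, giving 46% + 19% = 65%.
By parent–child attribution (R3), Maeve Varga is treated as owning Yuki Varga's 56% interest in Wildmere Holdings Ltd.
Chain via Ridgefield Shipping BV → Slate Foods Inc. (R1): 65% × 49% × 16% = 5.096% of Larkspur Mining NL.
Chain via Wildmere Holdings Ltd → Redpoint Partners LP (R1): 56% × 45% × 71% = 17.892% of Larkspur Mining NL.
Aggregating (R2): 5.096% + 17.892% = 22.988%.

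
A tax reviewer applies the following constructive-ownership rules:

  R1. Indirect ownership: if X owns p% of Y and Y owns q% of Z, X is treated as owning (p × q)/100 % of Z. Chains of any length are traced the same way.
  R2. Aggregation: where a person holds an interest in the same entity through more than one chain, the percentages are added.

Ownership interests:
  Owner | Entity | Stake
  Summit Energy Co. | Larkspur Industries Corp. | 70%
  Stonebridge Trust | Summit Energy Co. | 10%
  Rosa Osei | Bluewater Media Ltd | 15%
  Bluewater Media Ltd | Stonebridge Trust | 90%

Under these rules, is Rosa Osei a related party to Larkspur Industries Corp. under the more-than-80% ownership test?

No

Chain via Bluewater Media Ltd → Stonebridge Trust → Summit Energy Co. (R1): 15% × 90% × 10% × 70% = 0.945% of Larkspur Industries Corp.
0.945% does not exceed the 80% threshold, so Rosa is not a related party to Larkspur Industries Corp.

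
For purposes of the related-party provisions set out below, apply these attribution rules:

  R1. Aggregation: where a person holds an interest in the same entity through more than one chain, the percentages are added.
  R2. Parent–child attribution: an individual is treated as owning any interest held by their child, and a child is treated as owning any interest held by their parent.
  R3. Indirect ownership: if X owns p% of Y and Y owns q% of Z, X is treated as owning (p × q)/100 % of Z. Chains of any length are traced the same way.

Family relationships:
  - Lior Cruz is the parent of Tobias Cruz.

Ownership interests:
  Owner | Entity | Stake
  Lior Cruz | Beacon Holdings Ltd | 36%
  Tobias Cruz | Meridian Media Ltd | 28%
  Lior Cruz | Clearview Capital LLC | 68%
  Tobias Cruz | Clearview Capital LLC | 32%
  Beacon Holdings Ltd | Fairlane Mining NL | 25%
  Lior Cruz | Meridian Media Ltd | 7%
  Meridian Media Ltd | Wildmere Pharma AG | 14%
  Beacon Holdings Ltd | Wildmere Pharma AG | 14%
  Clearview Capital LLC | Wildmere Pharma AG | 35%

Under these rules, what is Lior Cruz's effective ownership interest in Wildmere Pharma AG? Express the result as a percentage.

By parent–child attribution (R2), Lior Cruz is treated as also owning Tobias Cruz's interest in Clearview Capital LLC, giving 68% + 32% = 100%.
By parent–child attribution (R2), Lior Cruz is treated as also owning Tobias Cruz's interest in Meridian Media Ltd, giving 7% + 28% = 35%.
Chain via Beacon Holdings Ltd (R3): 36% × 14% = 5.04% of Wildmere Pharma AG.
Chain via Clearview Capital LLC (R3): 100% × 35% = 35% of Wildmere Pharma AG.
Chain via Meridian Media Ltd (R3): 35% × 14% = 4.9% of Wildmere Pharma AG.
Aggregating (R1): 5.04% + 35% + 4.9% = 44.94%.

44.94%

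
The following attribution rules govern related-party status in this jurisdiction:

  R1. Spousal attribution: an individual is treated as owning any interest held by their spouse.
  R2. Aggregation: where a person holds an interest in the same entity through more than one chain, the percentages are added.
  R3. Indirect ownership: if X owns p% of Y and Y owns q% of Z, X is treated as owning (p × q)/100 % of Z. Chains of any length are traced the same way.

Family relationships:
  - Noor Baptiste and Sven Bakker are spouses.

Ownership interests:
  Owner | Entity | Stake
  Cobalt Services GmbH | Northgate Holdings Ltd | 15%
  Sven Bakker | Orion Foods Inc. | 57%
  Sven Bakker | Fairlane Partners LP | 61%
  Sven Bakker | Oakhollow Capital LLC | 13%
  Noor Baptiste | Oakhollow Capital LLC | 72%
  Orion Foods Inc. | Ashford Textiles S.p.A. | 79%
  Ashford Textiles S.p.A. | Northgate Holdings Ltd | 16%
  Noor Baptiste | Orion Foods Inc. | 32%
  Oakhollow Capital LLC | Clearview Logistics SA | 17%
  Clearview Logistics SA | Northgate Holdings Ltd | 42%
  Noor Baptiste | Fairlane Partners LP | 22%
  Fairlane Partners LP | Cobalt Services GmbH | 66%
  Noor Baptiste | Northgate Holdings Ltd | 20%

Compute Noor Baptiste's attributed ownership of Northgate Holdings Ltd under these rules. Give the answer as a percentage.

45.5356%

By spousal attribution (R1), Noor Baptiste is treated as also owning Sven Bakker's interest in Fairlane Partners LP, giving 22% + 61% = 83%.
By spousal attribution (R1), Noor Baptiste is treated as also owning Sven Bakker's interest in Oakhollow Capital LLC, giving 72% + 13% = 85%.
By spousal attribution (R1), Noor Baptiste is treated as also owning Sven Bakker's interest in Orion Foods Inc, giving 32% + 57% = 89%.
Chain via Fairlane Partners LP → Cobalt Services GmbH (R3): 83% × 66% × 15% = 8.217% of Northgate Holdings Ltd.
Chain via Oakhollow Capital LLC → Clearview Logistics SA (R3): 85% × 17% × 42% = 6.069% of Northgate Holdings Ltd.
Chain via Orion Foods Inc. → Ashford Textiles S.p.A. (R3): 89% × 79% × 16% = 11.2496% of Northgate Holdings Ltd.
Direct interest in Northgate Holdings Ltd: 20%.
Aggregating (R2): 8.217% + 6.069% + 11.2496% + 20% = 45.5356%.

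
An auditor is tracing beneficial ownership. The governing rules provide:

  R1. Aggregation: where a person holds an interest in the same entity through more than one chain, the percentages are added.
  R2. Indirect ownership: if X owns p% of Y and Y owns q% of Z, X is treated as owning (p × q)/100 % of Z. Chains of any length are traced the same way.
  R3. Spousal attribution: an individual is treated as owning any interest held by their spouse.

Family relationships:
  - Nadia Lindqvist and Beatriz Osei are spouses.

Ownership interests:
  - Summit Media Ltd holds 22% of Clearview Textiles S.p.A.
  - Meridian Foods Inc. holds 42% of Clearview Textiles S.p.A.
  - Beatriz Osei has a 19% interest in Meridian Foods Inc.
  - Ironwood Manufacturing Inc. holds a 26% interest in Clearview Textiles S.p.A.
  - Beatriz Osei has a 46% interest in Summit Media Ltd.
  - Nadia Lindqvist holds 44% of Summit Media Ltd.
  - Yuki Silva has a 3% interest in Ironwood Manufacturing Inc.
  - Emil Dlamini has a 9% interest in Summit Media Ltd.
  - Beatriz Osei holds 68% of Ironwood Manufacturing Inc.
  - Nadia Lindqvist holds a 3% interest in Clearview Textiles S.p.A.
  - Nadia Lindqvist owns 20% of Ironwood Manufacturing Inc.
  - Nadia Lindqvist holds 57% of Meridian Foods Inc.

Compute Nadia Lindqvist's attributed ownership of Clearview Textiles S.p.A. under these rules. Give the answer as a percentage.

77.6%

By spousal attribution (R3), Nadia Lindqvist is treated as also owning Beatriz Osei's interest in Ironwood Manufacturing Inc, giving 20% + 68% = 88%.
By spousal attribution (R3), Nadia Lindqvist is treated as also owning Beatriz Osei's interest in Summit Media Ltd, giving 44% + 46% = 90%.
By spousal attribution (R3), Nadia Lindqvist is treated as also owning Beatriz Osei's interest in Meridian Foods Inc, giving 57% + 19% = 76%.
Chain via Ironwood Manufacturing Inc. (R2): 88% × 26% = 22.88% of Clearview Textiles S.p.A.
Chain via Summit Media Ltd (R2): 90% × 22% = 19.8% of Clearview Textiles S.p.A.
Chain via Meridian Foods Inc. (R2): 76% × 42% = 31.92% of Clearview Textiles S.p.A.
Direct interest in Clearview Textiles S.p.A: 3%.
Aggregating (R1): 22.88% + 19.8% + 31.92% + 3% = 77.6%.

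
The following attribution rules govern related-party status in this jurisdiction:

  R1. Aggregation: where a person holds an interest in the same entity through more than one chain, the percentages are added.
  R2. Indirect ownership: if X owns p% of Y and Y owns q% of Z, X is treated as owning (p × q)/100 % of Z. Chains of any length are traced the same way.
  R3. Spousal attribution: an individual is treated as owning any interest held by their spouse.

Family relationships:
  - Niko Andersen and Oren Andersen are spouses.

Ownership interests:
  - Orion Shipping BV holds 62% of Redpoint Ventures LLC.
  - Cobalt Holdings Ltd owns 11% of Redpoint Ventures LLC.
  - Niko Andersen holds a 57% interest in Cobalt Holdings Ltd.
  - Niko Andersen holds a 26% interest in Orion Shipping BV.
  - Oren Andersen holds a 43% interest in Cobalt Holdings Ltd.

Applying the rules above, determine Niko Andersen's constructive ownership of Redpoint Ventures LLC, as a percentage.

27.12%

By spousal attribution (R3), Niko Andersen is treated as also owning Oren Andersen's interest in Cobalt Holdings Ltd, giving 57% + 43% = 100%.
Chain via Cobalt Holdings Ltd (R2): 100% × 11% = 11% of Redpoint Ventures LLC.
Chain via Orion Shipping BV (R2): 26% × 62% = 16.12% of Redpoint Ventures LLC.
Aggregating (R1): 11% + 16.12% = 27.12%.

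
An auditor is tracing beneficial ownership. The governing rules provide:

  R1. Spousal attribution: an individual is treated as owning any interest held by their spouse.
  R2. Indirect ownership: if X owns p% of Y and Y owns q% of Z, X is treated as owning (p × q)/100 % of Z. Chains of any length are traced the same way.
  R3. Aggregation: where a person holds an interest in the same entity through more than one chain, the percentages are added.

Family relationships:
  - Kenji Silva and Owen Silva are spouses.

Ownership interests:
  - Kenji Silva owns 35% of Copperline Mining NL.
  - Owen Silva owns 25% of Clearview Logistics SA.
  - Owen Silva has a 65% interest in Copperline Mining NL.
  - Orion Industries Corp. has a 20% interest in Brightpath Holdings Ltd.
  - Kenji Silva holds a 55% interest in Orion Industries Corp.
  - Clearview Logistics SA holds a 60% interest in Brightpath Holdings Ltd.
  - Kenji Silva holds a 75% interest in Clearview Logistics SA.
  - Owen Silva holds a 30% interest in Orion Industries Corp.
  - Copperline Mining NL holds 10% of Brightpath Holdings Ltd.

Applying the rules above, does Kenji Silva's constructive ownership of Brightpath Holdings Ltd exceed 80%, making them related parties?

By spousal attribution (R1), Kenji Silva is treated as also owning Owen Silva's interest in Clearview Logistics SA, giving 75% + 25% = 100%.
By spousal attribution (R1), Kenji Silva is treated as also owning Owen Silva's interest in Orion Industries Corp, giving 55% + 30% = 85%.
By spousal attribution (R1), Kenji Silva is treated as also owning Owen Silva's interest in Copperline Mining NL, giving 35% + 65% = 100%.
Chain via Clearview Logistics SA (R2): 100% × 60% = 60% of Brightpath Holdings Ltd.
Chain via Orion Industries Corp. (R2): 85% × 20% = 17% of Brightpath Holdings Ltd.
Chain via Copperline Mining NL (R2): 100% × 10% = 10% of Brightpath Holdings Ltd.
Aggregating (R3): 60% + 17% + 10% = 87%.
87% exceeds the 80% threshold, so Kenji is a related party to Brightpath Holdings Ltd.

Yes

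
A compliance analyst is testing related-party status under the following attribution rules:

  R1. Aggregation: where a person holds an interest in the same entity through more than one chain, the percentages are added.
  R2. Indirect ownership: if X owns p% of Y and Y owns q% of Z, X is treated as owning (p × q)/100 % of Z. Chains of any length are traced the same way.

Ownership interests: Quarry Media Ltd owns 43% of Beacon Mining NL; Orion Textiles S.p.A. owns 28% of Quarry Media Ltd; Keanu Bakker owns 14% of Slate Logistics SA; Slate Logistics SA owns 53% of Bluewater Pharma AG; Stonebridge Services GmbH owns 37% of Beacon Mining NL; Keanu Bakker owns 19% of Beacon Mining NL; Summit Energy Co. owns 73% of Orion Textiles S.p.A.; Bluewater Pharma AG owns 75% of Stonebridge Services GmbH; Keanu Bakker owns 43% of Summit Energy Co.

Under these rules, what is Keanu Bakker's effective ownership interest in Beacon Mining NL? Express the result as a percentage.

24.838406%

Chain via Slate Logistics SA → Bluewater Pharma AG → Stonebridge Services GmbH (R2): 14% × 53% × 75% × 37% = 2.05905% of Beacon Mining NL.
Chain via Summit Energy Co. → Orion Textiles S.p.A. → Quarry Media Ltd (R2): 43% × 73% × 28% × 43% = 3.779356% of Beacon Mining NL.
Direct interest in Beacon Mining NL: 19%.
Aggregating (R1): 2.05905% + 3.779356% + 19% = 24.838406%.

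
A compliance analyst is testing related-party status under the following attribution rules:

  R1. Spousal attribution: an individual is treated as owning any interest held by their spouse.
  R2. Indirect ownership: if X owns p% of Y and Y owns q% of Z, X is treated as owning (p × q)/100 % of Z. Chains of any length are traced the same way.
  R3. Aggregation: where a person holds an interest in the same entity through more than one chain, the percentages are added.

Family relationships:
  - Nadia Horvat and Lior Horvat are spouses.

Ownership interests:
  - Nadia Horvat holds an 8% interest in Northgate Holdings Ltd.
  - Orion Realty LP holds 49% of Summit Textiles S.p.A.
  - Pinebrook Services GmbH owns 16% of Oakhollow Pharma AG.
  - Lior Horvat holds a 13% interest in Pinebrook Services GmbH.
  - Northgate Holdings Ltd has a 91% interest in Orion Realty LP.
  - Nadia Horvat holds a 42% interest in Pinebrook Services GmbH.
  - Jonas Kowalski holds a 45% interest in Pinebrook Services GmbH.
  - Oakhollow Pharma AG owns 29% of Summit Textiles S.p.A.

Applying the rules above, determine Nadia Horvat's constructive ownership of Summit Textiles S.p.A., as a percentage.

By spousal attribution (R1), Nadia Horvat is treated as also owning Lior Horvat's interest in Pinebrook Services GmbH, giving 42% + 13% = 55%.
Chain via Pinebrook Services GmbH → Oakhollow Pharma AG (R2): 55% × 16% × 29% = 2.552% of Summit Textiles S.p.A.
Chain via Northgate Holdings Ltd → Orion Realty LP (R2): 8% × 91% × 49% = 3.5672% of Summit Textiles S.p.A.
Aggregating (R3): 2.552% + 3.5672% = 6.1192%.

6.1192%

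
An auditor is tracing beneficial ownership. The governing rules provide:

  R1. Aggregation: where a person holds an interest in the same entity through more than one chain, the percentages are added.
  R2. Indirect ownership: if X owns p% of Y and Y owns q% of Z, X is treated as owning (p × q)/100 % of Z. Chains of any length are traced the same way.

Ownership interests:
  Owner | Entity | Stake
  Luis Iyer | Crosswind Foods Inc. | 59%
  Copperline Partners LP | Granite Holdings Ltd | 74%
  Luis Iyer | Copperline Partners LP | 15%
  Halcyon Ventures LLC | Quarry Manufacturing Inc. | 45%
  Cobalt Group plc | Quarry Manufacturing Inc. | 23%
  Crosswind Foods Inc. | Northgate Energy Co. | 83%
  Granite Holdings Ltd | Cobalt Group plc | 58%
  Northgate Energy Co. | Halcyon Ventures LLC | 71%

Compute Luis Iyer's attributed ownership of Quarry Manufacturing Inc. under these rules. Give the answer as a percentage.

17.126655%

Chain via Crosswind Foods Inc. → Northgate Energy Co. → Halcyon Ventures LLC (R2): 59% × 83% × 71% × 45% = 15.645915% of Quarry Manufacturing Inc.
Chain via Copperline Partners LP → Granite Holdings Ltd → Cobalt Group plc (R2): 15% × 74% × 58% × 23% = 1.48074% of Quarry Manufacturing Inc.
Aggregating (R1): 15.645915% + 1.48074% = 17.126655%.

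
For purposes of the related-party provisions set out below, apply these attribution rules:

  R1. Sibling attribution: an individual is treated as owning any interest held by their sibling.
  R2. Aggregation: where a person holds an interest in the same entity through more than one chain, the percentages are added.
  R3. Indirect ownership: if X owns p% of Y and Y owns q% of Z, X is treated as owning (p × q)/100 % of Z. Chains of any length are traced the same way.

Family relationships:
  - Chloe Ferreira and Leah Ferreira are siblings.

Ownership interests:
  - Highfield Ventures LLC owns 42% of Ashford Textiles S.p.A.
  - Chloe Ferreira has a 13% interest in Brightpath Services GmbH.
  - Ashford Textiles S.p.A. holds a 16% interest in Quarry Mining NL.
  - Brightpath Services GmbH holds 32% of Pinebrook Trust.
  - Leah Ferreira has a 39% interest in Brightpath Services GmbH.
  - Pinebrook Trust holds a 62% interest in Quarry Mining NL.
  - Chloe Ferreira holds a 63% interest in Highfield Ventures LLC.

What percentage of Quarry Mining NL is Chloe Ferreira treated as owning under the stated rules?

14.5504%

By sibling attribution (R1), Chloe Ferreira is treated as also owning Leah Ferreira's interest in Brightpath Services GmbH, giving 13% + 39% = 52%.
Chain via Brightpath Services GmbH → Pinebrook Trust (R3): 52% × 32% × 62% = 10.3168% of Quarry Mining NL.
Chain via Highfield Ventures LLC → Ashford Textiles S.p.A. (R3): 63% × 42% × 16% = 4.2336% of Quarry Mining NL.
Aggregating (R2): 10.3168% + 4.2336% = 14.5504%.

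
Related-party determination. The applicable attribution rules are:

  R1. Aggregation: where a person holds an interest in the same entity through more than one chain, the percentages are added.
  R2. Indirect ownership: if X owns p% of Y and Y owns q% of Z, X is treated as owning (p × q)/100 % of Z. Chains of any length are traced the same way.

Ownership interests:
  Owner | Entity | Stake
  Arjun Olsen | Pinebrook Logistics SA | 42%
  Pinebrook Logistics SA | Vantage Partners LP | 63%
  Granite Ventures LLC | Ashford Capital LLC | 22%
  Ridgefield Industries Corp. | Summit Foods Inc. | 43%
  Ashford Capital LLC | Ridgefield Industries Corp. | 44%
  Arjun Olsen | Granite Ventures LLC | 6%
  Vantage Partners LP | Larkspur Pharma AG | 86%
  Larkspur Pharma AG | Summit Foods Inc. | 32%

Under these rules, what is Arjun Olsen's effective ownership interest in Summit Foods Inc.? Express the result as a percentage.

Chain via Granite Ventures LLC → Ashford Capital LLC → Ridgefield Industries Corp. (R2): 6% × 22% × 44% × 43% = 0.249744% of Summit Foods Inc.
Chain via Pinebrook Logistics SA → Vantage Partners LP → Larkspur Pharma AG (R2): 42% × 63% × 86% × 32% = 7.281792% of Summit Foods Inc.
Aggregating (R1): 0.249744% + 7.281792% = 7.531536%.

7.531536%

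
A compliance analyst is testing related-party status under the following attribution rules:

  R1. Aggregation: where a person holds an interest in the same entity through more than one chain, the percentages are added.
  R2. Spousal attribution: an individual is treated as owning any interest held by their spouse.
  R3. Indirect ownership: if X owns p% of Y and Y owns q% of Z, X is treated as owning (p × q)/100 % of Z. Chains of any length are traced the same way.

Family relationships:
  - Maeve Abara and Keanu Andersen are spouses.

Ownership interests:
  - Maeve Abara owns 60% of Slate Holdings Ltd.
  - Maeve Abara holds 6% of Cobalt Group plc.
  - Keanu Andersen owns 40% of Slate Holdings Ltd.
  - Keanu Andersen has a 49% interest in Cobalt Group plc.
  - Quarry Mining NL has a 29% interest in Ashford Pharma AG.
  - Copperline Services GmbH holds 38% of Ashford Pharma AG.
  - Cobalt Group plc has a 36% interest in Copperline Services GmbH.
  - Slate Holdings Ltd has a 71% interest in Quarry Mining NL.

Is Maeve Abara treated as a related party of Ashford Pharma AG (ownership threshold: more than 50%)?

By spousal attribution (R2), Maeve Abara is treated as also owning Keanu Andersen's interest in Cobalt Group plc, giving 6% + 49% = 55%.
By spousal attribution (R2), Maeve Abara is treated as also owning Keanu Andersen's interest in Slate Holdings Ltd, giving 60% + 40% = 100%.
Chain via Cobalt Group plc → Copperline Services GmbH (R3): 55% × 36% × 38% = 7.524% of Ashford Pharma AG.
Chain via Slate Holdings Ltd → Quarry Mining NL (R3): 100% × 71% × 29% = 20.59% of Ashford Pharma AG.
Aggregating (R1): 7.524% + 20.59% = 28.114%.
28.114% does not exceed the 50% threshold, so Maeve is not a related party to Ashford Pharma AG.

No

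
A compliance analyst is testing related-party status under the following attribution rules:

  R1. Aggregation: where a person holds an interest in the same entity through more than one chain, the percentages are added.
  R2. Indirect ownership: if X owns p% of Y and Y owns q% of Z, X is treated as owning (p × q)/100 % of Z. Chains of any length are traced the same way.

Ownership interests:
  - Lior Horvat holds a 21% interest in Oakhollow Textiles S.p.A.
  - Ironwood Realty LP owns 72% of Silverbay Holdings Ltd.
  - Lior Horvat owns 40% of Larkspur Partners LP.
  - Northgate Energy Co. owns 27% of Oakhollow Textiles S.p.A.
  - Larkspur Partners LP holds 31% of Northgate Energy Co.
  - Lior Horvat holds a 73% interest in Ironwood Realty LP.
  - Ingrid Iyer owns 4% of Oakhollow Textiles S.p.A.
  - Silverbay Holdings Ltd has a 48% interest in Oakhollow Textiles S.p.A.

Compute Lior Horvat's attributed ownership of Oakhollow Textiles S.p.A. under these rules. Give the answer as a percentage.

Chain via Ironwood Realty LP → Silverbay Holdings Ltd (R2): 73% × 72% × 48% = 25.2288% of Oakhollow Textiles S.p.A.
Chain via Larkspur Partners LP → Northgate Energy Co. (R2): 40% × 31% × 27% = 3.348% of Oakhollow Textiles S.p.A.
Direct interest in Oakhollow Textiles S.p.A: 21%.
Aggregating (R1): 25.2288% + 3.348% + 21% = 49.5768%.

49.5768%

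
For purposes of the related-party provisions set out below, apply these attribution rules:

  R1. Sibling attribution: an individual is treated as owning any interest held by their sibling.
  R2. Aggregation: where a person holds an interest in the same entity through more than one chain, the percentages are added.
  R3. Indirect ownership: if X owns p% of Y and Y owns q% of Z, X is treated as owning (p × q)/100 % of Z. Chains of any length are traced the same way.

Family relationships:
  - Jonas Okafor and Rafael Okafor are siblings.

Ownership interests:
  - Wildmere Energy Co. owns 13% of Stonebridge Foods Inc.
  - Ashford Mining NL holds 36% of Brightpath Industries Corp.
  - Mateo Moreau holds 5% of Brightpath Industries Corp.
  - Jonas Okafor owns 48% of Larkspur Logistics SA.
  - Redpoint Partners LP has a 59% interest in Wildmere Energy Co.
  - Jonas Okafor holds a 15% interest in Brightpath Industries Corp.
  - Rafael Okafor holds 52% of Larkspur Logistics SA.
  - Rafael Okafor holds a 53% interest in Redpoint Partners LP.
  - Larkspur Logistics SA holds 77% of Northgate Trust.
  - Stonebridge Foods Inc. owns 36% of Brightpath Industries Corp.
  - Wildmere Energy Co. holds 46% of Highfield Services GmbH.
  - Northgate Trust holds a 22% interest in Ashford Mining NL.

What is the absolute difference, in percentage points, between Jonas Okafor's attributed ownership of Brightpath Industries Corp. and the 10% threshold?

By sibling attribution (R1), Jonas Okafor is treated as also owning Rafael Okafor's interest in Larkspur Logistics SA, giving 48% + 52% = 100%.
By sibling attribution (R1), Jonas Okafor is treated as owning Rafael Okafor's 53% interest in Redpoint Partners LP.
Chain via Larkspur Logistics SA → Northgate Trust → Ashford Mining NL (R3): 100% × 77% × 22% × 36% = 6.0984% of Brightpath Industries Corp.
Direct interest in Brightpath Industries Corp: 15%.
Chain via Redpoint Partners LP → Wildmere Energy Co. → Stonebridge Foods Inc. (R3): 53% × 59% × 13% × 36% = 1.463436% of Brightpath Industries Corp.
Aggregating (R2): 6.0984% + 15% + 1.463436% = 22.561836%.
22.561836% exceeds the 10% threshold by 12.561836 percentage points.

12.561836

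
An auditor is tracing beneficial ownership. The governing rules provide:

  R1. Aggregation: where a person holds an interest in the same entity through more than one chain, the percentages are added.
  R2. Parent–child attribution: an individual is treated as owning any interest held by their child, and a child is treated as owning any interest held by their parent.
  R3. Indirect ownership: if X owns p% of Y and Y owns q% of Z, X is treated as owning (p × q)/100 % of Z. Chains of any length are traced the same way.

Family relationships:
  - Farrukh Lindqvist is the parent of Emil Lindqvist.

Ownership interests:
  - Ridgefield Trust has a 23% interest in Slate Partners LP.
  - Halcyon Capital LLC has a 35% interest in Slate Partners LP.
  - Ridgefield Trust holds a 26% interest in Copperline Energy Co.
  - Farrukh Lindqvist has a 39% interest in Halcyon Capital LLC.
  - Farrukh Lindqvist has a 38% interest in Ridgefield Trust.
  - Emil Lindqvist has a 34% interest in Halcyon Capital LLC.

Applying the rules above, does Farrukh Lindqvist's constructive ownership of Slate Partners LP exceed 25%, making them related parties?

By parent–child attribution (R2), Farrukh Lindqvist is treated as also owning Emil Lindqvist's interest in Halcyon Capital LLC, giving 39% + 34% = 73%.
Chain via Ridgefield Trust (R3): 38% × 23% = 8.74% of Slate Partners LP.
Chain via Halcyon Capital LLC (R3): 73% × 35% = 25.55% of Slate Partners LP.
Aggregating (R1): 8.74% + 25.55% = 34.29%.
34.29% exceeds the 25% threshold, so Farrukh is a related party to Slate Partners LP.

Yes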